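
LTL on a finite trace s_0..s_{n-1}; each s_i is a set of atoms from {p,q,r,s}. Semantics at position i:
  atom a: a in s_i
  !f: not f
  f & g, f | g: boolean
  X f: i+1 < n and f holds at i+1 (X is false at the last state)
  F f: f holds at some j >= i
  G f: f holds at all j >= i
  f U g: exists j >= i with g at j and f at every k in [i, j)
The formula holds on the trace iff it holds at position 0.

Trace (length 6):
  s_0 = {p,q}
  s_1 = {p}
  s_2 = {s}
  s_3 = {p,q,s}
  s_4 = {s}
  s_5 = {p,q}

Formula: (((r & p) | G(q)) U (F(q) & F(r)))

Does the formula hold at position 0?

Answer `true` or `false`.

s_0={p,q}: (((r & p) | G(q)) U (F(q) & F(r)))=False ((r & p) | G(q))=False (r & p)=False r=False p=True G(q)=False q=True (F(q) & F(r))=False F(q)=True F(r)=False
s_1={p}: (((r & p) | G(q)) U (F(q) & F(r)))=False ((r & p) | G(q))=False (r & p)=False r=False p=True G(q)=False q=False (F(q) & F(r))=False F(q)=True F(r)=False
s_2={s}: (((r & p) | G(q)) U (F(q) & F(r)))=False ((r & p) | G(q))=False (r & p)=False r=False p=False G(q)=False q=False (F(q) & F(r))=False F(q)=True F(r)=False
s_3={p,q,s}: (((r & p) | G(q)) U (F(q) & F(r)))=False ((r & p) | G(q))=False (r & p)=False r=False p=True G(q)=False q=True (F(q) & F(r))=False F(q)=True F(r)=False
s_4={s}: (((r & p) | G(q)) U (F(q) & F(r)))=False ((r & p) | G(q))=False (r & p)=False r=False p=False G(q)=False q=False (F(q) & F(r))=False F(q)=True F(r)=False
s_5={p,q}: (((r & p) | G(q)) U (F(q) & F(r)))=False ((r & p) | G(q))=True (r & p)=False r=False p=True G(q)=True q=True (F(q) & F(r))=False F(q)=True F(r)=False

Answer: false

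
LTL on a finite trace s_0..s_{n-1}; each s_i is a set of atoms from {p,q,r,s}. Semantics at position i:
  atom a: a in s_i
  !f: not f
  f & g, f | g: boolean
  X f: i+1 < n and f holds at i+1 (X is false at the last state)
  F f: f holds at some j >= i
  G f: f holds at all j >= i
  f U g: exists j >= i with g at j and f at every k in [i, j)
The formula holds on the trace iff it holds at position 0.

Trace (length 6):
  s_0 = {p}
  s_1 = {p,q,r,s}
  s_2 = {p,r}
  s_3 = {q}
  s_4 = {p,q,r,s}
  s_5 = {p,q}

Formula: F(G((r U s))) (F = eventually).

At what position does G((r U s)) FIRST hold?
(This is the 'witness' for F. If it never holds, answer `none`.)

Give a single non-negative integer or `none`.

s_0={p}: G((r U s))=False (r U s)=False r=False s=False
s_1={p,q,r,s}: G((r U s))=False (r U s)=True r=True s=True
s_2={p,r}: G((r U s))=False (r U s)=False r=True s=False
s_3={q}: G((r U s))=False (r U s)=False r=False s=False
s_4={p,q,r,s}: G((r U s))=False (r U s)=True r=True s=True
s_5={p,q}: G((r U s))=False (r U s)=False r=False s=False
F(G((r U s))) does not hold (no witness exists).

Answer: none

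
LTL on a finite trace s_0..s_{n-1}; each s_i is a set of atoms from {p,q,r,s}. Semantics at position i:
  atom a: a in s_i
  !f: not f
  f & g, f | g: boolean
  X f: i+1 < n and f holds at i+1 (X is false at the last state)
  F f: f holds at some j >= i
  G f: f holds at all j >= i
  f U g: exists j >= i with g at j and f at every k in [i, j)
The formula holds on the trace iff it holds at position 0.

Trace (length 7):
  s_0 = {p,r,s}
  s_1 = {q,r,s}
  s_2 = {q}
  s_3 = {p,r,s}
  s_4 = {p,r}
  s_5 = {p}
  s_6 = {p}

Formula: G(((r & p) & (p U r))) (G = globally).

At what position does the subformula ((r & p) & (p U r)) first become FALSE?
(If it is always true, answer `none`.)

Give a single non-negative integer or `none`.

s_0={p,r,s}: ((r & p) & (p U r))=True (r & p)=True r=True p=True (p U r)=True
s_1={q,r,s}: ((r & p) & (p U r))=False (r & p)=False r=True p=False (p U r)=True
s_2={q}: ((r & p) & (p U r))=False (r & p)=False r=False p=False (p U r)=False
s_3={p,r,s}: ((r & p) & (p U r))=True (r & p)=True r=True p=True (p U r)=True
s_4={p,r}: ((r & p) & (p U r))=True (r & p)=True r=True p=True (p U r)=True
s_5={p}: ((r & p) & (p U r))=False (r & p)=False r=False p=True (p U r)=False
s_6={p}: ((r & p) & (p U r))=False (r & p)=False r=False p=True (p U r)=False
G(((r & p) & (p U r))) holds globally = False
First violation at position 1.

Answer: 1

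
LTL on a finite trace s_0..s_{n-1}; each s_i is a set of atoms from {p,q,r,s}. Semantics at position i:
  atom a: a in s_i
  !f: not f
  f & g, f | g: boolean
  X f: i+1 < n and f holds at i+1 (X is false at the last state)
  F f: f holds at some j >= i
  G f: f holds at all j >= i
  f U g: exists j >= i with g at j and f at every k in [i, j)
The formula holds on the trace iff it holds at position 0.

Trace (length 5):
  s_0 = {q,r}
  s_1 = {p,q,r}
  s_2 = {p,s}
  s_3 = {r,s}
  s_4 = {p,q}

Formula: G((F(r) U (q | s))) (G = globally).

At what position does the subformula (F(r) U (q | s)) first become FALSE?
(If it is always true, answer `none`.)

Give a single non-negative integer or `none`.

s_0={q,r}: (F(r) U (q | s))=True F(r)=True r=True (q | s)=True q=True s=False
s_1={p,q,r}: (F(r) U (q | s))=True F(r)=True r=True (q | s)=True q=True s=False
s_2={p,s}: (F(r) U (q | s))=True F(r)=True r=False (q | s)=True q=False s=True
s_3={r,s}: (F(r) U (q | s))=True F(r)=True r=True (q | s)=True q=False s=True
s_4={p,q}: (F(r) U (q | s))=True F(r)=False r=False (q | s)=True q=True s=False
G((F(r) U (q | s))) holds globally = True
No violation — formula holds at every position.

Answer: none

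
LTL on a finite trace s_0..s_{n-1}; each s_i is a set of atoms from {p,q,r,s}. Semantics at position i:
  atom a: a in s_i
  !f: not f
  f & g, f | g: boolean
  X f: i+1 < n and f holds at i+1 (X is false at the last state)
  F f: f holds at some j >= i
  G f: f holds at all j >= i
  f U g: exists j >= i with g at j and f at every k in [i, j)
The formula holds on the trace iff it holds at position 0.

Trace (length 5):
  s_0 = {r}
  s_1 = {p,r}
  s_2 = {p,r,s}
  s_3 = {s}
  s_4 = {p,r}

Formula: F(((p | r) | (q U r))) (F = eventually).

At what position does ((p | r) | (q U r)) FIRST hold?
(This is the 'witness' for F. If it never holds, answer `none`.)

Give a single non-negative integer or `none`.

Answer: 0

Derivation:
s_0={r}: ((p | r) | (q U r))=True (p | r)=True p=False r=True (q U r)=True q=False
s_1={p,r}: ((p | r) | (q U r))=True (p | r)=True p=True r=True (q U r)=True q=False
s_2={p,r,s}: ((p | r) | (q U r))=True (p | r)=True p=True r=True (q U r)=True q=False
s_3={s}: ((p | r) | (q U r))=False (p | r)=False p=False r=False (q U r)=False q=False
s_4={p,r}: ((p | r) | (q U r))=True (p | r)=True p=True r=True (q U r)=True q=False
F(((p | r) | (q U r))) holds; first witness at position 0.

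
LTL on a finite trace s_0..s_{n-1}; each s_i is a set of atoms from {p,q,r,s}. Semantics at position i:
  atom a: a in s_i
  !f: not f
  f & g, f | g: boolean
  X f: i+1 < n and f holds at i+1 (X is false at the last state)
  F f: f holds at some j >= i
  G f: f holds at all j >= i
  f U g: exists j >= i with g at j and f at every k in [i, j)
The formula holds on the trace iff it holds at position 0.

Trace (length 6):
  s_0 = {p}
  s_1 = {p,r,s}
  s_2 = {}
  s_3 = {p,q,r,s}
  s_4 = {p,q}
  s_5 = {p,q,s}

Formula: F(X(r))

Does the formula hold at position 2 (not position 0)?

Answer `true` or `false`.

s_0={p}: F(X(r))=True X(r)=True r=False
s_1={p,r,s}: F(X(r))=True X(r)=False r=True
s_2={}: F(X(r))=True X(r)=True r=False
s_3={p,q,r,s}: F(X(r))=False X(r)=False r=True
s_4={p,q}: F(X(r))=False X(r)=False r=False
s_5={p,q,s}: F(X(r))=False X(r)=False r=False
Evaluating at position 2: result = True

Answer: true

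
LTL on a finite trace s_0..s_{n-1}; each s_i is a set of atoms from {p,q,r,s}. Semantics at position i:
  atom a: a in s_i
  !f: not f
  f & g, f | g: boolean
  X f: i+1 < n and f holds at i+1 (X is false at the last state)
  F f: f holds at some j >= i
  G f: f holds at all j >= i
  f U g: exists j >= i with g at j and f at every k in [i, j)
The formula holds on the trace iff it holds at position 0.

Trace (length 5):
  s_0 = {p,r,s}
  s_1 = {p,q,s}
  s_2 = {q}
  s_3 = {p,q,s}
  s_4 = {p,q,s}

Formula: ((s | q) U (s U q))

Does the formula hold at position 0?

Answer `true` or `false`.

Answer: true

Derivation:
s_0={p,r,s}: ((s | q) U (s U q))=True (s | q)=True s=True q=False (s U q)=True
s_1={p,q,s}: ((s | q) U (s U q))=True (s | q)=True s=True q=True (s U q)=True
s_2={q}: ((s | q) U (s U q))=True (s | q)=True s=False q=True (s U q)=True
s_3={p,q,s}: ((s | q) U (s U q))=True (s | q)=True s=True q=True (s U q)=True
s_4={p,q,s}: ((s | q) U (s U q))=True (s | q)=True s=True q=True (s U q)=True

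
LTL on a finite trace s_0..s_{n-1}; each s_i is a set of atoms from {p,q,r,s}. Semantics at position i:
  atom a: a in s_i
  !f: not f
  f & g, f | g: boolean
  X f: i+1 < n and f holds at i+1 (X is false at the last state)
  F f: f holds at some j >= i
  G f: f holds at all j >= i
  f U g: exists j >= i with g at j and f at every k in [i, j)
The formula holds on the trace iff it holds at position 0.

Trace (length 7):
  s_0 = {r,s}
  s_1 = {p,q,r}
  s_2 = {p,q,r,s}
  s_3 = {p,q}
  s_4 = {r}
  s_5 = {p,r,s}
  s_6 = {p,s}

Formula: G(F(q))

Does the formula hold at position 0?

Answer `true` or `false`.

s_0={r,s}: G(F(q))=False F(q)=True q=False
s_1={p,q,r}: G(F(q))=False F(q)=True q=True
s_2={p,q,r,s}: G(F(q))=False F(q)=True q=True
s_3={p,q}: G(F(q))=False F(q)=True q=True
s_4={r}: G(F(q))=False F(q)=False q=False
s_5={p,r,s}: G(F(q))=False F(q)=False q=False
s_6={p,s}: G(F(q))=False F(q)=False q=False

Answer: false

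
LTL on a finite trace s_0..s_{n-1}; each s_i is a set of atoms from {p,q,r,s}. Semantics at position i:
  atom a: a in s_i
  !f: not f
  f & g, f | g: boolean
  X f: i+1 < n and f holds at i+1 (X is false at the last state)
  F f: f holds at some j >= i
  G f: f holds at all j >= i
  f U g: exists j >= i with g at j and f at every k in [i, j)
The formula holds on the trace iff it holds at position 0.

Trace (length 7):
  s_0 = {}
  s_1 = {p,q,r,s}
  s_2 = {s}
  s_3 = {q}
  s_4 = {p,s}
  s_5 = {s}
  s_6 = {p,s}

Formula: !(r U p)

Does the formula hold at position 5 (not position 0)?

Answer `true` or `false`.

Answer: true

Derivation:
s_0={}: !(r U p)=True (r U p)=False r=False p=False
s_1={p,q,r,s}: !(r U p)=False (r U p)=True r=True p=True
s_2={s}: !(r U p)=True (r U p)=False r=False p=False
s_3={q}: !(r U p)=True (r U p)=False r=False p=False
s_4={p,s}: !(r U p)=False (r U p)=True r=False p=True
s_5={s}: !(r U p)=True (r U p)=False r=False p=False
s_6={p,s}: !(r U p)=False (r U p)=True r=False p=True
Evaluating at position 5: result = True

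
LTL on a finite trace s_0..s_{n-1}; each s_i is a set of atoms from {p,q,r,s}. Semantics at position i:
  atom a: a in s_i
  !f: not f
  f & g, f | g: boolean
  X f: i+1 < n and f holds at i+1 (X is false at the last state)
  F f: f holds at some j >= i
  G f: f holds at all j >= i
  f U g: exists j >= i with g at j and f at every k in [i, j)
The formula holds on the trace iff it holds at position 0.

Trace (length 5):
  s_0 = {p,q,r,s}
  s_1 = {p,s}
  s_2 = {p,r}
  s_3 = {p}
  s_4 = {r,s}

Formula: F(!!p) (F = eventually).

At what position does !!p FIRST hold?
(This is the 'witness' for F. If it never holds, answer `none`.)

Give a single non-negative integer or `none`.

s_0={p,q,r,s}: !!p=True !p=False p=True
s_1={p,s}: !!p=True !p=False p=True
s_2={p,r}: !!p=True !p=False p=True
s_3={p}: !!p=True !p=False p=True
s_4={r,s}: !!p=False !p=True p=False
F(!!p) holds; first witness at position 0.

Answer: 0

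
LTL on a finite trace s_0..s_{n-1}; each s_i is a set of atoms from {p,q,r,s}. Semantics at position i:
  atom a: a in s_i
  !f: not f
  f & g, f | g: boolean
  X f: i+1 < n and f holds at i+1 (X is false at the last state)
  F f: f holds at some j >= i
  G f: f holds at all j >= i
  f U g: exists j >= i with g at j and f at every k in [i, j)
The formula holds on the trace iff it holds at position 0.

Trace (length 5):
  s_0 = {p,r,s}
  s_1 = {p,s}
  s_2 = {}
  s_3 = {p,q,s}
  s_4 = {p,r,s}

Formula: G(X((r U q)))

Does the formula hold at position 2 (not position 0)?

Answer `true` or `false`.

Answer: false

Derivation:
s_0={p,r,s}: G(X((r U q)))=False X((r U q))=False (r U q)=False r=True q=False
s_1={p,s}: G(X((r U q)))=False X((r U q))=False (r U q)=False r=False q=False
s_2={}: G(X((r U q)))=False X((r U q))=True (r U q)=False r=False q=False
s_3={p,q,s}: G(X((r U q)))=False X((r U q))=False (r U q)=True r=False q=True
s_4={p,r,s}: G(X((r U q)))=False X((r U q))=False (r U q)=False r=True q=False
Evaluating at position 2: result = False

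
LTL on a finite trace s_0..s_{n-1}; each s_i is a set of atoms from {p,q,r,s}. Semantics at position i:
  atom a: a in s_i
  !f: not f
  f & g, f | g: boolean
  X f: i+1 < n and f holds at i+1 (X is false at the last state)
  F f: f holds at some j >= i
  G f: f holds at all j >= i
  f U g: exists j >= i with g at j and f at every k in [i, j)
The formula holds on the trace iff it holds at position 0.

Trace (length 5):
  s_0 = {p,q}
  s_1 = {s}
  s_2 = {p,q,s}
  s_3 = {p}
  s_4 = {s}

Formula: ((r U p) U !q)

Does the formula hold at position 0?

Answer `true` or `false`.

s_0={p,q}: ((r U p) U !q)=True (r U p)=True r=False p=True !q=False q=True
s_1={s}: ((r U p) U !q)=True (r U p)=False r=False p=False !q=True q=False
s_2={p,q,s}: ((r U p) U !q)=True (r U p)=True r=False p=True !q=False q=True
s_3={p}: ((r U p) U !q)=True (r U p)=True r=False p=True !q=True q=False
s_4={s}: ((r U p) U !q)=True (r U p)=False r=False p=False !q=True q=False

Answer: true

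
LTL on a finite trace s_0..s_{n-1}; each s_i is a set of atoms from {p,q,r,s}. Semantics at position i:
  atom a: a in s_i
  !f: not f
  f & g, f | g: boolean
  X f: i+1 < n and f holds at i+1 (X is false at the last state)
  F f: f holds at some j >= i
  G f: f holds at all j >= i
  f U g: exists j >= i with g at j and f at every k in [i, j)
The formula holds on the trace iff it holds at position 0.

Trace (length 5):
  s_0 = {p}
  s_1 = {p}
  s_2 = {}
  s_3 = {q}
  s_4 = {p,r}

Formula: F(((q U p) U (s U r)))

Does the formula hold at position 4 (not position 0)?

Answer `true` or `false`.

Answer: true

Derivation:
s_0={p}: F(((q U p) U (s U r)))=True ((q U p) U (s U r))=False (q U p)=True q=False p=True (s U r)=False s=False r=False
s_1={p}: F(((q U p) U (s U r)))=True ((q U p) U (s U r))=False (q U p)=True q=False p=True (s U r)=False s=False r=False
s_2={}: F(((q U p) U (s U r)))=True ((q U p) U (s U r))=False (q U p)=False q=False p=False (s U r)=False s=False r=False
s_3={q}: F(((q U p) U (s U r)))=True ((q U p) U (s U r))=True (q U p)=True q=True p=False (s U r)=False s=False r=False
s_4={p,r}: F(((q U p) U (s U r)))=True ((q U p) U (s U r))=True (q U p)=True q=False p=True (s U r)=True s=False r=True
Evaluating at position 4: result = True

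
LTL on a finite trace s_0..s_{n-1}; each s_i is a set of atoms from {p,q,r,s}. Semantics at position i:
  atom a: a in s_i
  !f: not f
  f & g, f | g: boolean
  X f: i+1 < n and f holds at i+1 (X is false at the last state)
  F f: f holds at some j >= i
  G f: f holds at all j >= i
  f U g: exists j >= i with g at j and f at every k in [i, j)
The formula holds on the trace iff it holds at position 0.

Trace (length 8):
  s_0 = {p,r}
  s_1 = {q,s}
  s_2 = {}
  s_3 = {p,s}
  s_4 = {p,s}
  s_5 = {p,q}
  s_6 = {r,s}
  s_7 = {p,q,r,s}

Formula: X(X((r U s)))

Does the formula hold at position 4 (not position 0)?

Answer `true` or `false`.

Answer: true

Derivation:
s_0={p,r}: X(X((r U s)))=False X((r U s))=True (r U s)=True r=True s=False
s_1={q,s}: X(X((r U s)))=True X((r U s))=False (r U s)=True r=False s=True
s_2={}: X(X((r U s)))=True X((r U s))=True (r U s)=False r=False s=False
s_3={p,s}: X(X((r U s)))=False X((r U s))=True (r U s)=True r=False s=True
s_4={p,s}: X(X((r U s)))=True X((r U s))=False (r U s)=True r=False s=True
s_5={p,q}: X(X((r U s)))=True X((r U s))=True (r U s)=False r=False s=False
s_6={r,s}: X(X((r U s)))=False X((r U s))=True (r U s)=True r=True s=True
s_7={p,q,r,s}: X(X((r U s)))=False X((r U s))=False (r U s)=True r=True s=True
Evaluating at position 4: result = True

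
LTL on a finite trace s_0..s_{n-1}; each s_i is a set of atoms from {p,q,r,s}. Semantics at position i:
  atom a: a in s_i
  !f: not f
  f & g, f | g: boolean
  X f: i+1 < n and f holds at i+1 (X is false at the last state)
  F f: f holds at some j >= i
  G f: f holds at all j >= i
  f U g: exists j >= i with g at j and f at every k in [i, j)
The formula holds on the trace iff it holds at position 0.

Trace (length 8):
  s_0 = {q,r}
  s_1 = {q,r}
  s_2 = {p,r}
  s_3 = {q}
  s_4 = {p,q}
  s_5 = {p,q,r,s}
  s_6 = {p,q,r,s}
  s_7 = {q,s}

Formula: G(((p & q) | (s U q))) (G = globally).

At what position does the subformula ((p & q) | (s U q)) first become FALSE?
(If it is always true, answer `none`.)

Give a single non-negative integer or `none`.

Answer: 2

Derivation:
s_0={q,r}: ((p & q) | (s U q))=True (p & q)=False p=False q=True (s U q)=True s=False
s_1={q,r}: ((p & q) | (s U q))=True (p & q)=False p=False q=True (s U q)=True s=False
s_2={p,r}: ((p & q) | (s U q))=False (p & q)=False p=True q=False (s U q)=False s=False
s_3={q}: ((p & q) | (s U q))=True (p & q)=False p=False q=True (s U q)=True s=False
s_4={p,q}: ((p & q) | (s U q))=True (p & q)=True p=True q=True (s U q)=True s=False
s_5={p,q,r,s}: ((p & q) | (s U q))=True (p & q)=True p=True q=True (s U q)=True s=True
s_6={p,q,r,s}: ((p & q) | (s U q))=True (p & q)=True p=True q=True (s U q)=True s=True
s_7={q,s}: ((p & q) | (s U q))=True (p & q)=False p=False q=True (s U q)=True s=True
G(((p & q) | (s U q))) holds globally = False
First violation at position 2.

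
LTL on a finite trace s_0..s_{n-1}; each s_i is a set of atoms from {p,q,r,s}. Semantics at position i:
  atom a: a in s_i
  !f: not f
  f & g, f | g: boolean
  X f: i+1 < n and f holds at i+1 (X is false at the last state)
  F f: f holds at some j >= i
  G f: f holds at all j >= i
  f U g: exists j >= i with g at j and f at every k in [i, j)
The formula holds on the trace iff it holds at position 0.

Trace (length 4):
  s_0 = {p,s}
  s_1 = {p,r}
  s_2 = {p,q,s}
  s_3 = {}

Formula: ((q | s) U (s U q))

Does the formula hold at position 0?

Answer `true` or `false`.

s_0={p,s}: ((q | s) U (s U q))=False (q | s)=True q=False s=True (s U q)=False
s_1={p,r}: ((q | s) U (s U q))=False (q | s)=False q=False s=False (s U q)=False
s_2={p,q,s}: ((q | s) U (s U q))=True (q | s)=True q=True s=True (s U q)=True
s_3={}: ((q | s) U (s U q))=False (q | s)=False q=False s=False (s U q)=False

Answer: false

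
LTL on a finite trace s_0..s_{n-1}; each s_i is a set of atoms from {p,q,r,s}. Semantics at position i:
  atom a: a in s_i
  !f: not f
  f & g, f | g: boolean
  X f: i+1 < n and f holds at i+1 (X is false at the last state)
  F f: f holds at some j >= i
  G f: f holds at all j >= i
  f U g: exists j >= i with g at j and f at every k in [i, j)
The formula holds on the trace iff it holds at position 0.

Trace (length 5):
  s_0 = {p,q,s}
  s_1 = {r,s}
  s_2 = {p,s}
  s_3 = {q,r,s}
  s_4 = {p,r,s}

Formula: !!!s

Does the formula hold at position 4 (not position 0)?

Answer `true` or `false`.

Answer: false

Derivation:
s_0={p,q,s}: !!!s=False !!s=True !s=False s=True
s_1={r,s}: !!!s=False !!s=True !s=False s=True
s_2={p,s}: !!!s=False !!s=True !s=False s=True
s_3={q,r,s}: !!!s=False !!s=True !s=False s=True
s_4={p,r,s}: !!!s=False !!s=True !s=False s=True
Evaluating at position 4: result = False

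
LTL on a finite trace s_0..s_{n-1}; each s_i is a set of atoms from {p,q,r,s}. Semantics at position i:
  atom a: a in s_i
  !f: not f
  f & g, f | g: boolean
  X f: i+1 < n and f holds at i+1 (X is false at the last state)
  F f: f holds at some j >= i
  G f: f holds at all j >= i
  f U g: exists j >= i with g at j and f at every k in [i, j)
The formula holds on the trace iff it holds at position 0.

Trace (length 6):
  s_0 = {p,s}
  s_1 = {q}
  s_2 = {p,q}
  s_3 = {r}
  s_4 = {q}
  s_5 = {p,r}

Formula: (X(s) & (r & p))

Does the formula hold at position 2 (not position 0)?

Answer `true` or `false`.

Answer: false

Derivation:
s_0={p,s}: (X(s) & (r & p))=False X(s)=False s=True (r & p)=False r=False p=True
s_1={q}: (X(s) & (r & p))=False X(s)=False s=False (r & p)=False r=False p=False
s_2={p,q}: (X(s) & (r & p))=False X(s)=False s=False (r & p)=False r=False p=True
s_3={r}: (X(s) & (r & p))=False X(s)=False s=False (r & p)=False r=True p=False
s_4={q}: (X(s) & (r & p))=False X(s)=False s=False (r & p)=False r=False p=False
s_5={p,r}: (X(s) & (r & p))=False X(s)=False s=False (r & p)=True r=True p=True
Evaluating at position 2: result = False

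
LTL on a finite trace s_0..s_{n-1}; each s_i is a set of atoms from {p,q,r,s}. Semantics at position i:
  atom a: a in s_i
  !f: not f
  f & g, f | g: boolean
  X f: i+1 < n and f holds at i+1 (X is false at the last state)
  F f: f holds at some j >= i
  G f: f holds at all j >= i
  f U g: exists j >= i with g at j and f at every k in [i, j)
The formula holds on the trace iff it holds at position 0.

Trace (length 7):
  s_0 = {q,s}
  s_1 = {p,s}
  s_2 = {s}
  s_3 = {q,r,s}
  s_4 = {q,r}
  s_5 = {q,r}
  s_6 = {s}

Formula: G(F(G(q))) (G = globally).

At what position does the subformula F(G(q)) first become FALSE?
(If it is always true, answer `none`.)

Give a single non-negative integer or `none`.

s_0={q,s}: F(G(q))=False G(q)=False q=True
s_1={p,s}: F(G(q))=False G(q)=False q=False
s_2={s}: F(G(q))=False G(q)=False q=False
s_3={q,r,s}: F(G(q))=False G(q)=False q=True
s_4={q,r}: F(G(q))=False G(q)=False q=True
s_5={q,r}: F(G(q))=False G(q)=False q=True
s_6={s}: F(G(q))=False G(q)=False q=False
G(F(G(q))) holds globally = False
First violation at position 0.

Answer: 0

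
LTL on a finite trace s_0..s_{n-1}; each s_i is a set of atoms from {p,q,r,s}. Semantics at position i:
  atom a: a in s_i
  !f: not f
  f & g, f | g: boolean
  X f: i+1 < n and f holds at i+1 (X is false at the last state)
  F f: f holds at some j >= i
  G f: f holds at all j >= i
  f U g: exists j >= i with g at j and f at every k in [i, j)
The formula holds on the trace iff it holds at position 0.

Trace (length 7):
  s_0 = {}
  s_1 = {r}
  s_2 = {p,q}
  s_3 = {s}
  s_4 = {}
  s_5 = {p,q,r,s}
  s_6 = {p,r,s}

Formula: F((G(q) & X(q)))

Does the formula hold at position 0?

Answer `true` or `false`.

s_0={}: F((G(q) & X(q)))=False (G(q) & X(q))=False G(q)=False q=False X(q)=False
s_1={r}: F((G(q) & X(q)))=False (G(q) & X(q))=False G(q)=False q=False X(q)=True
s_2={p,q}: F((G(q) & X(q)))=False (G(q) & X(q))=False G(q)=False q=True X(q)=False
s_3={s}: F((G(q) & X(q)))=False (G(q) & X(q))=False G(q)=False q=False X(q)=False
s_4={}: F((G(q) & X(q)))=False (G(q) & X(q))=False G(q)=False q=False X(q)=True
s_5={p,q,r,s}: F((G(q) & X(q)))=False (G(q) & X(q))=False G(q)=False q=True X(q)=False
s_6={p,r,s}: F((G(q) & X(q)))=False (G(q) & X(q))=False G(q)=False q=False X(q)=False

Answer: false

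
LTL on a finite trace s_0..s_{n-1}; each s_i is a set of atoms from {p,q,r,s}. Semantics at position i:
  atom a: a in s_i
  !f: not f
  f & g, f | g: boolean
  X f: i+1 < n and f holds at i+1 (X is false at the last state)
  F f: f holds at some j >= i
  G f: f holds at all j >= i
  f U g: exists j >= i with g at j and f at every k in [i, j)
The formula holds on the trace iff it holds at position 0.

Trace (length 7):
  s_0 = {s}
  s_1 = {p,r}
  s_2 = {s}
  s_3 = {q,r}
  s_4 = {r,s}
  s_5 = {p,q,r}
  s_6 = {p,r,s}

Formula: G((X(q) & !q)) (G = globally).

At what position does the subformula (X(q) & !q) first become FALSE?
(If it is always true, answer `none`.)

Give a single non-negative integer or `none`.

s_0={s}: (X(q) & !q)=False X(q)=False q=False !q=True
s_1={p,r}: (X(q) & !q)=False X(q)=False q=False !q=True
s_2={s}: (X(q) & !q)=True X(q)=True q=False !q=True
s_3={q,r}: (X(q) & !q)=False X(q)=False q=True !q=False
s_4={r,s}: (X(q) & !q)=True X(q)=True q=False !q=True
s_5={p,q,r}: (X(q) & !q)=False X(q)=False q=True !q=False
s_6={p,r,s}: (X(q) & !q)=False X(q)=False q=False !q=True
G((X(q) & !q)) holds globally = False
First violation at position 0.

Answer: 0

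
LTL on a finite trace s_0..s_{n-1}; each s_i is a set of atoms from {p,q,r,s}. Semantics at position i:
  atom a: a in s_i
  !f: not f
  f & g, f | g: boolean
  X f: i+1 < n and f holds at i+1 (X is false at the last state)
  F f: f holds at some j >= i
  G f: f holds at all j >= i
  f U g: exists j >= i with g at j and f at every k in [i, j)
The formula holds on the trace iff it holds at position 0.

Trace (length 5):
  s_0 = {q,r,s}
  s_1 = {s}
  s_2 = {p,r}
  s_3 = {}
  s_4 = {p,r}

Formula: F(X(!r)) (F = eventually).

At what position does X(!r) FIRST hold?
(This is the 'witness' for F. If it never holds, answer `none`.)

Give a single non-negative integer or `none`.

Answer: 0

Derivation:
s_0={q,r,s}: X(!r)=True !r=False r=True
s_1={s}: X(!r)=False !r=True r=False
s_2={p,r}: X(!r)=True !r=False r=True
s_3={}: X(!r)=False !r=True r=False
s_4={p,r}: X(!r)=False !r=False r=True
F(X(!r)) holds; first witness at position 0.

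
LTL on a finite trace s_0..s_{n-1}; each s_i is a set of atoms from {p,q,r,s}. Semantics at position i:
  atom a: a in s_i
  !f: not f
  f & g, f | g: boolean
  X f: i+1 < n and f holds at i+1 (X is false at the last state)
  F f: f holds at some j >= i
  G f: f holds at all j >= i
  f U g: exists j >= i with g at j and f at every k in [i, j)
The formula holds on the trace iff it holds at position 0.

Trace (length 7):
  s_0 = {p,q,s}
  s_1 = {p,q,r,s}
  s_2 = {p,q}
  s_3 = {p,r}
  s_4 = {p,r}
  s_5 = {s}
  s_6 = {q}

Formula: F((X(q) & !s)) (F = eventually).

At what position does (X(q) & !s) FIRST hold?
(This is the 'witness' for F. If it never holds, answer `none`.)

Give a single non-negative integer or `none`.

s_0={p,q,s}: (X(q) & !s)=False X(q)=True q=True !s=False s=True
s_1={p,q,r,s}: (X(q) & !s)=False X(q)=True q=True !s=False s=True
s_2={p,q}: (X(q) & !s)=False X(q)=False q=True !s=True s=False
s_3={p,r}: (X(q) & !s)=False X(q)=False q=False !s=True s=False
s_4={p,r}: (X(q) & !s)=False X(q)=False q=False !s=True s=False
s_5={s}: (X(q) & !s)=False X(q)=True q=False !s=False s=True
s_6={q}: (X(q) & !s)=False X(q)=False q=True !s=True s=False
F((X(q) & !s)) does not hold (no witness exists).

Answer: none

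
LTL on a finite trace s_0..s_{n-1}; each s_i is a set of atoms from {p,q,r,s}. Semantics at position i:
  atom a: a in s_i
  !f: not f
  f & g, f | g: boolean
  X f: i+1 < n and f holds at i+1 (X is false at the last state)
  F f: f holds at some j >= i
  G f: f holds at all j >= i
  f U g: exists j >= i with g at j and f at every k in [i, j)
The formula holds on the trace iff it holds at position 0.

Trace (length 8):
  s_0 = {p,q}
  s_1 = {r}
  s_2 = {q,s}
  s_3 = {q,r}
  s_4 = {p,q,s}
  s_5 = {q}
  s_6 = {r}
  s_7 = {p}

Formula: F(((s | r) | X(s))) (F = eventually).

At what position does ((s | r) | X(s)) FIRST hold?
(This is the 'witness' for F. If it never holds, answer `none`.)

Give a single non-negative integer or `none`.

s_0={p,q}: ((s | r) | X(s))=False (s | r)=False s=False r=False X(s)=False
s_1={r}: ((s | r) | X(s))=True (s | r)=True s=False r=True X(s)=True
s_2={q,s}: ((s | r) | X(s))=True (s | r)=True s=True r=False X(s)=False
s_3={q,r}: ((s | r) | X(s))=True (s | r)=True s=False r=True X(s)=True
s_4={p,q,s}: ((s | r) | X(s))=True (s | r)=True s=True r=False X(s)=False
s_5={q}: ((s | r) | X(s))=False (s | r)=False s=False r=False X(s)=False
s_6={r}: ((s | r) | X(s))=True (s | r)=True s=False r=True X(s)=False
s_7={p}: ((s | r) | X(s))=False (s | r)=False s=False r=False X(s)=False
F(((s | r) | X(s))) holds; first witness at position 1.

Answer: 1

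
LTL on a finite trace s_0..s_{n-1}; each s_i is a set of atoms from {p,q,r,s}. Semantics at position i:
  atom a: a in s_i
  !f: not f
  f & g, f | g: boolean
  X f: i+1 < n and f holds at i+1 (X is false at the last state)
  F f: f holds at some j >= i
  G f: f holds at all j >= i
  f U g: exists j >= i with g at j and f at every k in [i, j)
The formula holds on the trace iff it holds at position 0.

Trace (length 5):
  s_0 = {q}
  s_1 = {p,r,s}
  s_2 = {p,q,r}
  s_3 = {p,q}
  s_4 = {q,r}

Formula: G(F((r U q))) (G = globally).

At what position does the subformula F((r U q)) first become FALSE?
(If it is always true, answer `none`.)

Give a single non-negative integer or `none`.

Answer: none

Derivation:
s_0={q}: F((r U q))=True (r U q)=True r=False q=True
s_1={p,r,s}: F((r U q))=True (r U q)=True r=True q=False
s_2={p,q,r}: F((r U q))=True (r U q)=True r=True q=True
s_3={p,q}: F((r U q))=True (r U q)=True r=False q=True
s_4={q,r}: F((r U q))=True (r U q)=True r=True q=True
G(F((r U q))) holds globally = True
No violation — formula holds at every position.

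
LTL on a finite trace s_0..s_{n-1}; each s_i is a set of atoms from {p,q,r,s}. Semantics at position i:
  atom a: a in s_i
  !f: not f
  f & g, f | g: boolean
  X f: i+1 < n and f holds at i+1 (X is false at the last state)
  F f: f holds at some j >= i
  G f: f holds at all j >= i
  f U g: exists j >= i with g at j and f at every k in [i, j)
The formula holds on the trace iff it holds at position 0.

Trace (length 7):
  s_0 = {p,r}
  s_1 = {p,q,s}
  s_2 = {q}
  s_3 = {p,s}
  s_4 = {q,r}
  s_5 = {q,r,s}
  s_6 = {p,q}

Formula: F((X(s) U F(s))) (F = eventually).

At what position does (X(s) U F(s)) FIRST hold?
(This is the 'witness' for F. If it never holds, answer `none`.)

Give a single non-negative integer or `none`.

Answer: 0

Derivation:
s_0={p,r}: (X(s) U F(s))=True X(s)=True s=False F(s)=True
s_1={p,q,s}: (X(s) U F(s))=True X(s)=False s=True F(s)=True
s_2={q}: (X(s) U F(s))=True X(s)=True s=False F(s)=True
s_3={p,s}: (X(s) U F(s))=True X(s)=False s=True F(s)=True
s_4={q,r}: (X(s) U F(s))=True X(s)=True s=False F(s)=True
s_5={q,r,s}: (X(s) U F(s))=True X(s)=False s=True F(s)=True
s_6={p,q}: (X(s) U F(s))=False X(s)=False s=False F(s)=False
F((X(s) U F(s))) holds; first witness at position 0.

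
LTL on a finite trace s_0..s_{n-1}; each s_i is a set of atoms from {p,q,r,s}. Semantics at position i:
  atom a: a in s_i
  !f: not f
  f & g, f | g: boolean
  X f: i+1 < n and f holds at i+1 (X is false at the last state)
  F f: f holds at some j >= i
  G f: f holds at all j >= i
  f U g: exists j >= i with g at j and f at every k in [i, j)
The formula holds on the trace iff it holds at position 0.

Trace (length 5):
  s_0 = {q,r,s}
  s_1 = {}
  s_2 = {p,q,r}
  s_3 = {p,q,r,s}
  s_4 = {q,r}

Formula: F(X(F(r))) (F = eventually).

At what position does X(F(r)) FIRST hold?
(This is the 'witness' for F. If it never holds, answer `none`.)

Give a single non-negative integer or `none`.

Answer: 0

Derivation:
s_0={q,r,s}: X(F(r))=True F(r)=True r=True
s_1={}: X(F(r))=True F(r)=True r=False
s_2={p,q,r}: X(F(r))=True F(r)=True r=True
s_3={p,q,r,s}: X(F(r))=True F(r)=True r=True
s_4={q,r}: X(F(r))=False F(r)=True r=True
F(X(F(r))) holds; first witness at position 0.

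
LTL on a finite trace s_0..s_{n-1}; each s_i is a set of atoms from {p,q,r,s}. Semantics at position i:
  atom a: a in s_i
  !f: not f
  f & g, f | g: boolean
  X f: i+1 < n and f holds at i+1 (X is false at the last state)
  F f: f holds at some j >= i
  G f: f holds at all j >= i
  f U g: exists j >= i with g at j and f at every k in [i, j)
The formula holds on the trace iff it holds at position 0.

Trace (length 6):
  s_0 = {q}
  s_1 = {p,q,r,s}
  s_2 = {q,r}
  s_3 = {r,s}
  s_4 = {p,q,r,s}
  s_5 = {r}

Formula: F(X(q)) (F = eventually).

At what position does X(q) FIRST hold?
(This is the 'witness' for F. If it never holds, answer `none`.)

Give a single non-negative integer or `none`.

Answer: 0

Derivation:
s_0={q}: X(q)=True q=True
s_1={p,q,r,s}: X(q)=True q=True
s_2={q,r}: X(q)=False q=True
s_3={r,s}: X(q)=True q=False
s_4={p,q,r,s}: X(q)=False q=True
s_5={r}: X(q)=False q=False
F(X(q)) holds; first witness at position 0.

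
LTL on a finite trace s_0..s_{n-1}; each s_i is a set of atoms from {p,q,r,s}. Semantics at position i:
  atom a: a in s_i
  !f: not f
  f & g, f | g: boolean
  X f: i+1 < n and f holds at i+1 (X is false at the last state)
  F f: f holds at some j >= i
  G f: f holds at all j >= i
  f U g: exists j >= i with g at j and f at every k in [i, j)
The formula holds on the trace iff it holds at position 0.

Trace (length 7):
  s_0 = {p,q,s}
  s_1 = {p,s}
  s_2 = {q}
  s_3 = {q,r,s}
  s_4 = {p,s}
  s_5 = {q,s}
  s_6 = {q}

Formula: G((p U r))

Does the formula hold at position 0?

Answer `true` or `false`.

s_0={p,q,s}: G((p U r))=False (p U r)=False p=True r=False
s_1={p,s}: G((p U r))=False (p U r)=False p=True r=False
s_2={q}: G((p U r))=False (p U r)=False p=False r=False
s_3={q,r,s}: G((p U r))=False (p U r)=True p=False r=True
s_4={p,s}: G((p U r))=False (p U r)=False p=True r=False
s_5={q,s}: G((p U r))=False (p U r)=False p=False r=False
s_6={q}: G((p U r))=False (p U r)=False p=False r=False

Answer: false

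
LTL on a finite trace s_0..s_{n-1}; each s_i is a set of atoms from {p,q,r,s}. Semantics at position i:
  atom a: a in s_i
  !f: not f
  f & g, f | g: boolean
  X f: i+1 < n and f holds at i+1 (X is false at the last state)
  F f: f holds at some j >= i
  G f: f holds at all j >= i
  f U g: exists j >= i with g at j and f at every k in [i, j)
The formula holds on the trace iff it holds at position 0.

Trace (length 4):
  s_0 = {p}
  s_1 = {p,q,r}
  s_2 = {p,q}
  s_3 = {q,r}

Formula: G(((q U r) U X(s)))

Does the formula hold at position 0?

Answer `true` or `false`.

s_0={p}: G(((q U r) U X(s)))=False ((q U r) U X(s))=False (q U r)=False q=False r=False X(s)=False s=False
s_1={p,q,r}: G(((q U r) U X(s)))=False ((q U r) U X(s))=False (q U r)=True q=True r=True X(s)=False s=False
s_2={p,q}: G(((q U r) U X(s)))=False ((q U r) U X(s))=False (q U r)=True q=True r=False X(s)=False s=False
s_3={q,r}: G(((q U r) U X(s)))=False ((q U r) U X(s))=False (q U r)=True q=True r=True X(s)=False s=False

Answer: false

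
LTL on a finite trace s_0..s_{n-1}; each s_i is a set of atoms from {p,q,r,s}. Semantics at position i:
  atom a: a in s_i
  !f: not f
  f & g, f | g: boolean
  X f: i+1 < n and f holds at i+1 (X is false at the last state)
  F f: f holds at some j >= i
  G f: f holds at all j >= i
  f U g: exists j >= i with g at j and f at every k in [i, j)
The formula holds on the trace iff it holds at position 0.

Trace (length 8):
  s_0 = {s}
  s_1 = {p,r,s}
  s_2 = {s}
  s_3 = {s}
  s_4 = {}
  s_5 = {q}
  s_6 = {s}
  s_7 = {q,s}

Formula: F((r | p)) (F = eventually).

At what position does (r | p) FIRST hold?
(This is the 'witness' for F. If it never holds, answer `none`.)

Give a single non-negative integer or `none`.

Answer: 1

Derivation:
s_0={s}: (r | p)=False r=False p=False
s_1={p,r,s}: (r | p)=True r=True p=True
s_2={s}: (r | p)=False r=False p=False
s_3={s}: (r | p)=False r=False p=False
s_4={}: (r | p)=False r=False p=False
s_5={q}: (r | p)=False r=False p=False
s_6={s}: (r | p)=False r=False p=False
s_7={q,s}: (r | p)=False r=False p=False
F((r | p)) holds; first witness at position 1.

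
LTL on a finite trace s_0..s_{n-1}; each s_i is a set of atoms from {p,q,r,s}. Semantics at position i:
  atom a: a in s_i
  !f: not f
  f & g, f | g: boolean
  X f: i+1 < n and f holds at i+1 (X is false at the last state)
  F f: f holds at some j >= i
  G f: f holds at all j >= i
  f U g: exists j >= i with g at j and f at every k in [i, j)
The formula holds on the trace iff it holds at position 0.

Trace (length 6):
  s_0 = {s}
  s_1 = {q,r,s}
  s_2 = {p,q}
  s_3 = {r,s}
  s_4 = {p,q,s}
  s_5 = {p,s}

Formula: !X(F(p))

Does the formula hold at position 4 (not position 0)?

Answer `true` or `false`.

s_0={s}: !X(F(p))=False X(F(p))=True F(p)=True p=False
s_1={q,r,s}: !X(F(p))=False X(F(p))=True F(p)=True p=False
s_2={p,q}: !X(F(p))=False X(F(p))=True F(p)=True p=True
s_3={r,s}: !X(F(p))=False X(F(p))=True F(p)=True p=False
s_4={p,q,s}: !X(F(p))=False X(F(p))=True F(p)=True p=True
s_5={p,s}: !X(F(p))=True X(F(p))=False F(p)=True p=True
Evaluating at position 4: result = False

Answer: false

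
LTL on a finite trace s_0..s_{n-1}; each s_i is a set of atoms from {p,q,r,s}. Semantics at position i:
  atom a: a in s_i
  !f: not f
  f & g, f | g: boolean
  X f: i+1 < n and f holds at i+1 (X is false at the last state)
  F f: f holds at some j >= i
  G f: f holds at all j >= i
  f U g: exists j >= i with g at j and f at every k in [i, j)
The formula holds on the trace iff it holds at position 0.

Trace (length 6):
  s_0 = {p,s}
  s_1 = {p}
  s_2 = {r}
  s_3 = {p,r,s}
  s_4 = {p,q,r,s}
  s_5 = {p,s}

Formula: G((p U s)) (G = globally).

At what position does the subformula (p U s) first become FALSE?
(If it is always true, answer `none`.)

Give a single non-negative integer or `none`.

Answer: 1

Derivation:
s_0={p,s}: (p U s)=True p=True s=True
s_1={p}: (p U s)=False p=True s=False
s_2={r}: (p U s)=False p=False s=False
s_3={p,r,s}: (p U s)=True p=True s=True
s_4={p,q,r,s}: (p U s)=True p=True s=True
s_5={p,s}: (p U s)=True p=True s=True
G((p U s)) holds globally = False
First violation at position 1.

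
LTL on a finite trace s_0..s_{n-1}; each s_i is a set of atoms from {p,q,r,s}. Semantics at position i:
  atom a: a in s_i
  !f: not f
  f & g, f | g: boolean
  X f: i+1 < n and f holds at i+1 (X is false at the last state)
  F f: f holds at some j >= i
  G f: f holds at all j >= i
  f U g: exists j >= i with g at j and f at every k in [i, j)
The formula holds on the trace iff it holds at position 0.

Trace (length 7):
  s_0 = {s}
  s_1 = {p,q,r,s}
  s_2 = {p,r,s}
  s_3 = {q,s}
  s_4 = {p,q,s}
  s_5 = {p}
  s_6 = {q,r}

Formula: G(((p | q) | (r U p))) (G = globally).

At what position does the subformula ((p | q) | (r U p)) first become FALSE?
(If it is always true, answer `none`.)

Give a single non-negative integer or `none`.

Answer: 0

Derivation:
s_0={s}: ((p | q) | (r U p))=False (p | q)=False p=False q=False (r U p)=False r=False
s_1={p,q,r,s}: ((p | q) | (r U p))=True (p | q)=True p=True q=True (r U p)=True r=True
s_2={p,r,s}: ((p | q) | (r U p))=True (p | q)=True p=True q=False (r U p)=True r=True
s_3={q,s}: ((p | q) | (r U p))=True (p | q)=True p=False q=True (r U p)=False r=False
s_4={p,q,s}: ((p | q) | (r U p))=True (p | q)=True p=True q=True (r U p)=True r=False
s_5={p}: ((p | q) | (r U p))=True (p | q)=True p=True q=False (r U p)=True r=False
s_6={q,r}: ((p | q) | (r U p))=True (p | q)=True p=False q=True (r U p)=False r=True
G(((p | q) | (r U p))) holds globally = False
First violation at position 0.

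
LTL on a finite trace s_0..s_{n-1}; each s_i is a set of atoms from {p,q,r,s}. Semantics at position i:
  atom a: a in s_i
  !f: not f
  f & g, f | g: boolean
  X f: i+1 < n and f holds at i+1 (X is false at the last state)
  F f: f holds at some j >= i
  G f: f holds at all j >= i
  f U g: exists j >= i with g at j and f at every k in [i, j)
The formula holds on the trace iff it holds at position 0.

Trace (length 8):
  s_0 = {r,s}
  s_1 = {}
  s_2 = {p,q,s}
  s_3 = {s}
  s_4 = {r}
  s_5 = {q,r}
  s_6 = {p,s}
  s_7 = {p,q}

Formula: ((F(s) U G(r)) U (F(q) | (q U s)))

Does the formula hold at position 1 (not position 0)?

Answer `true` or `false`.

s_0={r,s}: ((F(s) U G(r)) U (F(q) | (q U s)))=True (F(s) U G(r))=False F(s)=True s=True G(r)=False r=True (F(q) | (q U s))=True F(q)=True q=False (q U s)=True
s_1={}: ((F(s) U G(r)) U (F(q) | (q U s)))=True (F(s) U G(r))=False F(s)=True s=False G(r)=False r=False (F(q) | (q U s))=True F(q)=True q=False (q U s)=False
s_2={p,q,s}: ((F(s) U G(r)) U (F(q) | (q U s)))=True (F(s) U G(r))=False F(s)=True s=True G(r)=False r=False (F(q) | (q U s))=True F(q)=True q=True (q U s)=True
s_3={s}: ((F(s) U G(r)) U (F(q) | (q U s)))=True (F(s) U G(r))=False F(s)=True s=True G(r)=False r=False (F(q) | (q U s))=True F(q)=True q=False (q U s)=True
s_4={r}: ((F(s) U G(r)) U (F(q) | (q U s)))=True (F(s) U G(r))=False F(s)=True s=False G(r)=False r=True (F(q) | (q U s))=True F(q)=True q=False (q U s)=False
s_5={q,r}: ((F(s) U G(r)) U (F(q) | (q U s)))=True (F(s) U G(r))=False F(s)=True s=False G(r)=False r=True (F(q) | (q U s))=True F(q)=True q=True (q U s)=True
s_6={p,s}: ((F(s) U G(r)) U (F(q) | (q U s)))=True (F(s) U G(r))=False F(s)=True s=True G(r)=False r=False (F(q) | (q U s))=True F(q)=True q=False (q U s)=True
s_7={p,q}: ((F(s) U G(r)) U (F(q) | (q U s)))=True (F(s) U G(r))=False F(s)=False s=False G(r)=False r=False (F(q) | (q U s))=True F(q)=True q=True (q U s)=False
Evaluating at position 1: result = True

Answer: true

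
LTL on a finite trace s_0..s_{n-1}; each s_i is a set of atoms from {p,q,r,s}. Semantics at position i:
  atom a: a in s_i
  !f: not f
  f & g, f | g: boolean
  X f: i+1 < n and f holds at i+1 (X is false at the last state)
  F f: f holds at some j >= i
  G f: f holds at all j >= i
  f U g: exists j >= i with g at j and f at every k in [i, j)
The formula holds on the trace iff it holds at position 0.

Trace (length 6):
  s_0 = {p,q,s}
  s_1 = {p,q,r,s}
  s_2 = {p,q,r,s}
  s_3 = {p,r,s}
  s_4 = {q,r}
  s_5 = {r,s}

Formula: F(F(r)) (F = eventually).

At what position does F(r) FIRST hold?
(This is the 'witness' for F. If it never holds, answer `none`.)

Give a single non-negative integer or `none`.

s_0={p,q,s}: F(r)=True r=False
s_1={p,q,r,s}: F(r)=True r=True
s_2={p,q,r,s}: F(r)=True r=True
s_3={p,r,s}: F(r)=True r=True
s_4={q,r}: F(r)=True r=True
s_5={r,s}: F(r)=True r=True
F(F(r)) holds; first witness at position 0.

Answer: 0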